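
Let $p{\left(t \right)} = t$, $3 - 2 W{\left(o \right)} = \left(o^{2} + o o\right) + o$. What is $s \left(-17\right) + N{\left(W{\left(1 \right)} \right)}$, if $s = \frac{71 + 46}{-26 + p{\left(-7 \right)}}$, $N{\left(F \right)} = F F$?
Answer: $\frac{663}{11} \approx 60.273$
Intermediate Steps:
$W{\left(o \right)} = \frac{3}{2} - o^{2} - \frac{o}{2}$ ($W{\left(o \right)} = \frac{3}{2} - \frac{\left(o^{2} + o o\right) + o}{2} = \frac{3}{2} - \frac{\left(o^{2} + o^{2}\right) + o}{2} = \frac{3}{2} - \frac{2 o^{2} + o}{2} = \frac{3}{2} - \frac{o + 2 o^{2}}{2} = \frac{3}{2} - \left(o^{2} + \frac{o}{2}\right) = \frac{3}{2} - o^{2} - \frac{o}{2}$)
$N{\left(F \right)} = F^{2}$
$s = - \frac{39}{11}$ ($s = \frac{71 + 46}{-26 - 7} = \frac{117}{-33} = 117 \left(- \frac{1}{33}\right) = - \frac{39}{11} \approx -3.5455$)
$s \left(-17\right) + N{\left(W{\left(1 \right)} \right)} = \left(- \frac{39}{11}\right) \left(-17\right) + \left(\frac{3}{2} - 1^{2} - \frac{1}{2}\right)^{2} = \frac{663}{11} + \left(\frac{3}{2} - 1 - \frac{1}{2}\right)^{2} = \frac{663}{11} + 0^{2} = \frac{663}{11} + 0 = \frac{663}{11}$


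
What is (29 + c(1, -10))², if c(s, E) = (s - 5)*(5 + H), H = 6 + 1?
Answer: 361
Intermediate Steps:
H = 7
c(s, E) = -60 + 12*s (c(s, E) = (s - 5)*(5 + 7) = (-5 + s)*12 = -60 + 12*s)
(29 + c(1, -10))² = (29 + (-60 + 12*1))² = (29 + (-60 + 12))² = (29 - 48)² = (-19)² = 361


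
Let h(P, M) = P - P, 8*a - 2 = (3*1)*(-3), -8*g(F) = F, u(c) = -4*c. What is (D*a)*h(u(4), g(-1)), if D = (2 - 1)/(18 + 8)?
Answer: 0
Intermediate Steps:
g(F) = -F/8
a = -7/8 (a = ¼ + ((3*1)*(-3))/8 = ¼ + (3*(-3))/8 = ¼ + (⅛)*(-9) = ¼ - 9/8 = -7/8 ≈ -0.87500)
D = 1/26 ≈ 0.038462
h(P, M) = 0
(D*a)*h(u(4), g(-1)) = ((1/26)*(-7/8))*0 = -7/208*0 = 0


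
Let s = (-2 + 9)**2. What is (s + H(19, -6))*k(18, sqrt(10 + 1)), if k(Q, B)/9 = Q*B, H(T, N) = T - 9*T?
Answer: -16686*sqrt(11) ≈ -55341.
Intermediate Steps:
s = 49 (s = 7**2 = 49)
H(T, N) = -8*T
k(Q, B) = 9*B*Q (k(Q, B) = 9*(Q*B) = 9*(B*Q) = 9*B*Q)
(s + H(19, -6))*k(18, sqrt(10 + 1)) = (49 - 8*19)*(9*sqrt(10 + 1)*18) = (49 - 152)*(9*sqrt(11)*18) = -16686*sqrt(11)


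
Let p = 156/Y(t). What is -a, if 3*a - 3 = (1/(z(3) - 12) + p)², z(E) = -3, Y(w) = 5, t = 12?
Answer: -218764/675 ≈ -324.09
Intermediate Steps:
p = 156/5 ≈ 31.200
a = 218764/675 (a = 1 + (1/(-3 - 12) + 156/5)²/3 = 1 + (1/(-15) + 156/5)²/3 = 1 + (1*(-1/15) + 156/5)²/3 = 1 + (-1/15 + 156/5)²/3 = 1 + (467/15)²/3 = 1 + (⅓)*(218089/225) = 1 + 218089/675 = 218764/675 ≈ 324.09)
-a = -1*218764/675 = -218764/675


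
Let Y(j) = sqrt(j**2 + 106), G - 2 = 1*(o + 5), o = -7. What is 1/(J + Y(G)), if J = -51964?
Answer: -25982/1350128595 - sqrt(106)/2700257190 ≈ -1.9248e-5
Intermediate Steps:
G = 0 (G = 2 + 1*(-7 + 5) = 2 + 1*(-2) = 2 - 2 = 0)
Y(j) = sqrt(106 + j**2)
1/(J + Y(G)) = 1/(-51964 + sqrt(106 + 0**2)) = 1/(-51964 + sqrt(106 + 0)) = 1/(-51964 + sqrt(106))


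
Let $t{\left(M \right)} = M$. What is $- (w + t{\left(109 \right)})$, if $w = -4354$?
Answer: $4245$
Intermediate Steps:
$- (w + t{\left(109 \right)}) = - (-4354 + 109) = \left(-1\right) \left(-4245\right) = 4245$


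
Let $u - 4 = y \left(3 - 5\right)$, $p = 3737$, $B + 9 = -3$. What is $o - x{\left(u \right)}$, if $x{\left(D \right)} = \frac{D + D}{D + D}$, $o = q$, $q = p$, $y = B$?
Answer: $3736$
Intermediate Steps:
$B = -12$ ($B = -9 - 3 = -12$)
$y = -12$
$u = 28$ ($u = 4 - 12 \left(3 - 5\right) = 4 - -24 = 4 + 24 = 28$)
$q = 3737$
$o = 3737$
$x{\left(D \right)} = 1$ ($x{\left(D \right)} = \frac{2 D}{2 D} = 2 D \frac{1}{2 D} = 1$)
$o - x{\left(u \right)} = 3737 - 1 = 3736$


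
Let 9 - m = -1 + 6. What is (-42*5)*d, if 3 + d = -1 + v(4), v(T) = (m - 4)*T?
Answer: 840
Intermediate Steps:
m = 4 (m = 9 - (-1 + 6) = 9 - 1*5 = 9 - 5 = 4)
v(T) = 0 (v(T) = (4 - 4)*T = 0*T = 0)
d = -4 (d = -3 + (-1 + 0) = -3 - 1 = -4)
(-42*5)*d = -42*5*(-4) = -210*(-4) = 840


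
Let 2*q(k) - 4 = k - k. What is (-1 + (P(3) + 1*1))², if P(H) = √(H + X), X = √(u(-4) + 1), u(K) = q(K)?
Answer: 3 + √3 ≈ 4.7320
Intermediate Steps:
q(k) = 2 (q(k) = 2 + (k - k)/2 = 2 + (½)*0 = 2 + 0 = 2)
u(K) = 2
X = √3 (X = √(2 + 1) = √3 ≈ 1.7320)
P(H) = √(H + √3)
(-1 + (P(3) + 1*1))² = (-1 + (√(3 + √3) + 1*1))² = (-1 + (√(3 + √3) + 1))² = (-1 + (1 + √(3 + √3)))² = (√(3 + √3))² = 3 + √3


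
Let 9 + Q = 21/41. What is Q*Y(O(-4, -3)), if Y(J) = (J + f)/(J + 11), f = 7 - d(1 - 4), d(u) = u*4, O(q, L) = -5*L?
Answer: -5916/533 ≈ -11.099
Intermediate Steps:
d(u) = 4*u
Q = -348/41 (Q = -9 + 21/41 = -348/41 ≈ -8.4878)
f = 19 (f = 7 - 4*(1 - 4) = 7 - 4*(-3) = 7 - 1*(-12) = 7 + 12 = 19)
Y(J) = (19 + J)/(11 + J) (Y(J) = (J + 19)/(J + 11) = (19 + J)/(11 + J))
Q*Y(O(-4, -3)) = -348*(19 - 5*(-3))/(41*(11 - 5*(-3))) = -348*(19 + 15)/(41*(11 + 15)) = -348*34/(41*26) = -174*34/533 = -348/41*17/13 = -5916/533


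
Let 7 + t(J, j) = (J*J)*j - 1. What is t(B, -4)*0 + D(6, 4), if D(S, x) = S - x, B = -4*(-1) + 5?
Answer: 2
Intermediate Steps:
B = 9 (B = 4 + 5 = 9)
t(J, j) = -8 + j*J² (t(J, j) = -7 + ((J*J)*j - 1) = -7 + (J²*j - 1) = -7 + (j*J² - 1) = -7 + (-1 + j*J²) = -8 + j*J²)
t(B, -4)*0 + D(6, 4) = (-8 - 4*9²)*0 + (6 - 1*4) = (-8 - 4*81)*0 + (6 - 4) = (-8 - 324)*0 + 2 = -332*0 + 2 = 0 + 2 = 2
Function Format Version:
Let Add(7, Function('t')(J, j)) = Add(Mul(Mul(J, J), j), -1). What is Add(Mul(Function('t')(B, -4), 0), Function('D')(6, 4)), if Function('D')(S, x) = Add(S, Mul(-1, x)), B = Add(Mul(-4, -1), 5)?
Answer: 2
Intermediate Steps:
B = 9 (B = Add(4, 5) = 9)
Function('t')(J, j) = Add(-8, Mul(j, Pow(J, 2))) (Function('t')(J, j) = Add(-7, Add(Mul(Mul(J, J), j), -1)) = Add(-7, Add(Mul(Pow(J, 2), j), -1)) = Add(-7, Add(Mul(j, Pow(J, 2)), -1)) = Add(-7, Add(-1, Mul(j, Pow(J, 2)))) = Add(-8, Mul(j, Pow(J, 2))))
Add(Mul(Function('t')(B, -4), 0), Function('D')(6, 4)) = Add(Mul(Add(-8, Mul(-4, Pow(9, 2))), 0), Add(6, Mul(-1, 4))) = Add(Mul(Add(-8, Mul(-4, 81)), 0), Add(6, -4)) = Add(Mul(Add(-8, -324), 0), 2) = Add(Mul(-332, 0), 2) = Add(0, 2) = 2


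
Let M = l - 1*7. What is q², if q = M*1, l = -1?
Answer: 64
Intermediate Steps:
M = -8 (M = -1 - 1*7 = -1 - 7 = -8)
q = -8 (q = -8*1 = -8)
q² = (-8)² = 64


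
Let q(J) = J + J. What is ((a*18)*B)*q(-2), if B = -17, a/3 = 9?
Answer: 33048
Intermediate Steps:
a = 27 (a = 3*9 = 27)
q(J) = 2*J
((a*18)*B)*q(-2) = ((27*18)*(-17))*(2*(-2)) = (486*(-17))*(-4) = -8262*(-4) = 33048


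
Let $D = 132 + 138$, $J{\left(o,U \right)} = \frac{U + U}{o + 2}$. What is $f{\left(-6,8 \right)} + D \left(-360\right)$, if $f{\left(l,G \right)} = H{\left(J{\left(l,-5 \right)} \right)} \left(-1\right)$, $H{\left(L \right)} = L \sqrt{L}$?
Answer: $-97200 - \frac{5 \sqrt{10}}{4} \approx -97204.0$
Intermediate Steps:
$J{\left(o,U \right)} = \frac{2 U}{2 + o}$
$H{\left(L \right)} = L^{\frac{3}{2}}$
$f{\left(l,G \right)} = - 10 \sqrt{10} \left(- \frac{1}{2 + l}\right)^{\frac{3}{2}}$ ($f{\left(l,G \right)} = \left(2 \left(-5\right) \frac{1}{2 + l}\right)^{\frac{3}{2}} \left(-1\right) = \left(- \frac{10}{2 + l}\right)^{\frac{3}{2}} \left(-1\right) = 10 \sqrt{10} \left(- \frac{1}{2 + l}\right)^{\frac{3}{2}} \left(-1\right) = - 10 \sqrt{10} \left(- \frac{1}{2 + l}\right)^{\frac{3}{2}}$)
$D = 270$
$f{\left(-6,8 \right)} + D \left(-360\right) = - 10 \sqrt{10} \left(- \frac{1}{2 - 6}\right)^{\frac{3}{2}} + 270 \left(-360\right) = - 10 \sqrt{10} \left(- \frac{1}{-4}\right)^{\frac{3}{2}} - 97200 = - 10 \sqrt{10} \left(\left(-1\right) \left(- \frac{1}{4}\right)\right)^{\frac{3}{2}} - 97200 = - \frac{10 \sqrt{10}}{8} - 97200 = \left(-10\right) \sqrt{10} \cdot \frac{1}{8} - 97200 = - \frac{5 \sqrt{10}}{4} - 97200 = -97200 - \frac{5 \sqrt{10}}{4}$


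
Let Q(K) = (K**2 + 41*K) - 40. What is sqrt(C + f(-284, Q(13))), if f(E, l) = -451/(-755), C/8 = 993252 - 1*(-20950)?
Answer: sqrt(4624964300905)/755 ≈ 2848.4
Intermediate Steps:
Q(K) = -40 + K**2 + 41*K
C = 8113616 (C = 8*(993252 - 1*(-20950)) = 8*(993252 + 20950) = 8*1014202 = 8113616)
f(E, l) = 451/755 (f(E, l) = -451*(-1/755) = 451/755)
sqrt(C + f(-284, Q(13))) = sqrt(8113616 + 451/755) = sqrt(6125780531/755) = sqrt(4624964300905)/755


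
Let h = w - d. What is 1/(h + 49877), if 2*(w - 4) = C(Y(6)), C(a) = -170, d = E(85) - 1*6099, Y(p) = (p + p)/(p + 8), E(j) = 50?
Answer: 1/55845 ≈ 1.7907e-5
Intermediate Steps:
Y(p) = 2*p/(8 + p) (Y(p) = (2*p)/(8 + p) = 2*p/(8 + p))
d = -6049 (d = 50 - 1*6099 = 50 - 6099 = -6049)
w = -81 (w = 4 + (1/2)*(-170) = 4 - 85 = -81)
h = 5968 (h = -81 - 1*(-6049) = -81 + 6049 = 5968)
1/(h + 49877) = 1/(5968 + 49877) = 1/55845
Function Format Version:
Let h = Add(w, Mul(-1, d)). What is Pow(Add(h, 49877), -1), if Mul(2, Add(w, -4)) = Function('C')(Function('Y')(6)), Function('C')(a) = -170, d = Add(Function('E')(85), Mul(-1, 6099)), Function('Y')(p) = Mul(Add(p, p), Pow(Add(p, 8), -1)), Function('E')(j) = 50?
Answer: Rational(1, 55845) ≈ 1.7907e-5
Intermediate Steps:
Function('Y')(p) = Mul(2, p, Pow(Add(8, p), -1)) (Function('Y')(p) = Mul(Mul(2, p), Pow(Add(8, p), -1)) = Mul(2, p, Pow(Add(8, p), -1)))
d = -6049 (d = Add(50, Mul(-1, 6099)) = Add(50, -6099) = -6049)
w = -81 (w = Add(4, Mul(Rational(1, 2), -170)) = Add(4, -85) = -81)
h = 5968 (h = Add(-81, Mul(-1, -6049)) = Add(-81, 6049) = 5968)
Pow(Add(h, 49877), -1) = Pow(Add(5968, 49877), -1) = Pow(55845, -1) = Rational(1, 55845)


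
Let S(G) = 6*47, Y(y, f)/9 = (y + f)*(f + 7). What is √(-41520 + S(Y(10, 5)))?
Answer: 3*I*√4582 ≈ 203.07*I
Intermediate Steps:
Y(y, f) = 9*(7 + f)*(f + y) (Y(y, f) = 9*((y + f)*(f + 7)) = 9*((f + y)*(7 + f)) = 9*((7 + f)*(f + y)) = 9*(7 + f)*(f + y))
S(G) = 282
√(-41520 + S(Y(10, 5))) = √(-41520 + 282) = √(-41238) = 3*I*√4582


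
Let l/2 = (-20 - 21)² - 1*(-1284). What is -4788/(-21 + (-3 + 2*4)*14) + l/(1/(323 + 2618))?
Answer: 122080226/7 ≈ 1.7440e+7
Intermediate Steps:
l = 5930 (l = 2*((-20 - 21)² - 1*(-1284)) = 2*((-41)² + 1284) = 2*(1681 + 1284) = 2*2965 = 5930)
-4788/(-21 + (-3 + 2*4)*14) + l/(1/(323 + 2618)) = -4788/(-21 + (-3 + 2*4)*14) + 5930/(1/(323 + 2618)) = -4788/(-21 + (-3 + 8)*14) + 5930/(1/2941) = -4788/(-21 + 5*14) + 5930/(1/2941) = -4788/(-21 + 70) + 5930*2941 = -4788/49 + 17440130 = -4788*1/49 + 17440130 = -684/7 + 17440130 = 122080226/7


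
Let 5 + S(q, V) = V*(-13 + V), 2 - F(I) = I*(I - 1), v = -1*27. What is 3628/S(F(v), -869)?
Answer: 3628/766453 ≈ 0.0047335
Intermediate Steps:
v = -27
F(I) = 2 - I*(-1 + I) (F(I) = 2 - I*(I - 1) = 2 - I*(-1 + I))
S(q, V) = -5 + V*(-13 + V)
3628/S(F(v), -869) = 3628/(-5 + (-869)² - 13*(-869)) = 3628/(-5 + 755161 + 11297) = 3628/766453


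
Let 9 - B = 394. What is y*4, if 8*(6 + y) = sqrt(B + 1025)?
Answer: -24 + 4*sqrt(10) ≈ -11.351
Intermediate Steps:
B = -385 (B = 9 - 1*394 = 9 - 394 = -385)
y = -6 + sqrt(10) (y = -6 + sqrt(-385 + 1025)/8 = -6 + sqrt(640)/8 = -6 + (8*sqrt(10))/8 = -6 + sqrt(10) ≈ -2.8377)
y*4 = (-6 + sqrt(10))*4 = -24 + 4*sqrt(10)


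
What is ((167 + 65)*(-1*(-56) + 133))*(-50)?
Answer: -2192400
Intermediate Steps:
((167 + 65)*(-1*(-56) + 133))*(-50) = (232*(56 + 133))*(-50) = (232*189)*(-50) = 43848*(-50) = -2192400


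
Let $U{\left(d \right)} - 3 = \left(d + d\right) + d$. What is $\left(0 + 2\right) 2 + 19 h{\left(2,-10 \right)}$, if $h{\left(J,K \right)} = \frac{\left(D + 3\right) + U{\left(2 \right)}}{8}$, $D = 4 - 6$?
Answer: $\frac{111}{4} \approx 27.75$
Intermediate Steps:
$U{\left(d \right)} = 3 + 3 d$ ($U{\left(d \right)} = 3 + \left(\left(d + d\right) + d\right) = 3 + \left(2 d + d\right) = 3 + 3 d$)
$D = -2$ ($D = 4 - 6 = -2$)
$h{\left(J,K \right)} = \frac{5}{4}$ ($h{\left(J,K \right)} = \frac{\left(-2 + 3\right) + \left(3 + 3 \cdot 2\right)}{8} = \left(1 + \left(3 + 6\right)\right) \frac{1}{8} = \left(1 + 9\right) \frac{1}{8} = 10 \cdot \frac{1}{8} = \frac{5}{4}$)
$\left(0 + 2\right) 2 + 19 h{\left(2,-10 \right)} = \left(0 + 2\right) 2 + 19 \cdot \frac{5}{4} = 2 \cdot 2 + \frac{95}{4} = 4 + \frac{95}{4} = \frac{111}{4}$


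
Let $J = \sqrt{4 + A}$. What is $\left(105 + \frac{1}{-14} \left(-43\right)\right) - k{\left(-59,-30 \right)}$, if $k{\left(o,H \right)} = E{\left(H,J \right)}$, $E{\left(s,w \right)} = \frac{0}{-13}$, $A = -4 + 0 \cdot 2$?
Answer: $\frac{1513}{14} \approx 108.07$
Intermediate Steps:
$A = -4$ ($A = -4 + 0 = -4$)
$J = 0$ ($J = \sqrt{4 - 4} = \sqrt{0} = 0$)
$E{\left(s,w \right)} = 0$ ($E{\left(s,w \right)} = 0 \left(- \frac{1}{13}\right) = 0$)
$k{\left(o,H \right)} = 0$
$\left(105 + \frac{1}{-14} \left(-43\right)\right) - k{\left(-59,-30 \right)} = \left(105 + \frac{1}{-14} \left(-43\right)\right) - 0 = \left(105 - - \frac{43}{14}\right) + 0 = \left(105 + \frac{43}{14}\right) + 0 = \frac{1513}{14} + 0 = \frac{1513}{14}$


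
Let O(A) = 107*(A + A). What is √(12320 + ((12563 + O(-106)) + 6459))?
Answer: 3*√962 ≈ 93.048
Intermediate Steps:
O(A) = 214*A (O(A) = 107*(2*A) = 214*A)
√(12320 + ((12563 + O(-106)) + 6459)) = √(12320 + ((12563 + 214*(-106)) + 6459)) = √(12320 + ((12563 - 22684) + 6459)) = √(12320 + (-10121 + 6459)) = √(12320 - 3662) = √8658 = 3*√962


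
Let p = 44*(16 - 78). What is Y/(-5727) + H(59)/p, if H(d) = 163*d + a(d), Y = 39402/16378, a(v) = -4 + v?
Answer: -609751476/171960811 ≈ -3.5459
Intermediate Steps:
Y = 19701/8189 (Y = 39402*(1/16378) = 19701/8189 ≈ 2.4058)
p = -2728 (p = 44*(-62) = -2728)
H(d) = -4 + 164*d (H(d) = 163*d + (-4 + d) = -4 + 164*d)
Y/(-5727) + H(59)/p = (19701/8189)/(-5727) + (-4 + 164*59)/(-2728) = (19701/8189)*(-1/5727) + (-4 + 9676)*(-1/2728) = -6567/15632801 + 9672*(-1/2728) = -6567/15632801 - 39/11 = -609751476/171960811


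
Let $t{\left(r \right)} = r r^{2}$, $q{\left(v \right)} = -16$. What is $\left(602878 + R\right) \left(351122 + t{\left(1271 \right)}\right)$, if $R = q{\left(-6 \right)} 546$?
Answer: $1220116127883886$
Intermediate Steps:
$t{\left(r \right)} = r^{3}$
$R = -8736$ ($R = \left(-16\right) 546 = -8736$)
$\left(602878 + R\right) \left(351122 + t{\left(1271 \right)}\right) = \left(602878 - 8736\right) \left(351122 + 1271^{3}\right) = 594142 \left(351122 + 2053225511\right) = 594142 \cdot 2053576633 = 1220116127883886$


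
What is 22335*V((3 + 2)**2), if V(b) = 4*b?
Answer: 2233500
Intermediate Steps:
22335*V((3 + 2)**2) = 22335*(4*(3 + 2)**2) = 22335*(4*5**2) = 22335*(4*25) = 22335*100 = 2233500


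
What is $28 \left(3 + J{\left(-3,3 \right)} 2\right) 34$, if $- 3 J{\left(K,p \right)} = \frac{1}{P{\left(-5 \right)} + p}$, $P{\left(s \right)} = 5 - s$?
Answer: $\frac{109480}{39} \approx 2807.2$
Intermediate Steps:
$J{\left(K,p \right)} = - \frac{1}{3 \left(10 + p\right)}$ ($J{\left(K,p \right)} = - \frac{1}{3 \left(\left(5 - -5\right) + p\right)} = - \frac{1}{3 \left(\left(5 + 5\right) + p\right)} = - \frac{1}{3 \left(10 + p\right)}$)
$28 \left(3 + J{\left(-3,3 \right)} 2\right) 34 = 28 \left(3 + - \frac{1}{30 + 3 \cdot 3} \cdot 2\right) 34 = 28 \left(3 + - \frac{1}{30 + 9} \cdot 2\right) 34 = 28 \left(3 + - \frac{1}{39} \cdot 2\right) 34 = 28 \left(3 + \left(-1\right) \frac{1}{39} \cdot 2\right) 34 = 28 \left(3 - \frac{2}{39}\right) 34 = 28 \cdot \frac{115}{39} \cdot 34 = \frac{3220}{39} \cdot 34 = \frac{109480}{39}$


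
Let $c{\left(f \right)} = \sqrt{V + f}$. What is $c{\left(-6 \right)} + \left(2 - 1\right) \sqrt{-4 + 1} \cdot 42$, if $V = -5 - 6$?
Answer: $i \left(\sqrt{17} + 42 \sqrt{3}\right) \approx 76.869 i$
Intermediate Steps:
$V = -11$ ($V = -5 - 6 = -11$)
$c{\left(f \right)} = \sqrt{-11 + f}$
$c{\left(-6 \right)} + \left(2 - 1\right) \sqrt{-4 + 1} \cdot 42 = \sqrt{-11 - 6} + \left(2 - 1\right) \sqrt{-4 + 1} \cdot 42 = \sqrt{-17} + 1 \sqrt{-3} \cdot 42 = i \sqrt{17} + 1 i \sqrt{3} \cdot 42 = i \sqrt{17} + i \sqrt{3} \cdot 42 = i \sqrt{17} + 42 i \sqrt{3}$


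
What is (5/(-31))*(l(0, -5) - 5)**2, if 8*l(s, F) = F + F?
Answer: -3125/496 ≈ -6.3004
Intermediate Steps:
l(s, F) = F/4 (l(s, F) = (F + F)/8 = (2*F)/8 = F/4)
(5/(-31))*(l(0, -5) - 5)**2 = (5/(-31))*((1/4)*(-5) - 5)**2 = (-1/31*5)*(-5/4 - 5)**2 = -5*(-25/4)**2/31 = -5/31*625/16 = -3125/496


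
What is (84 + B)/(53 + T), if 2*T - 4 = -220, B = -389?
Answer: 61/11 ≈ 5.5455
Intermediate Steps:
T = -108 (T = 2 + (½)*(-220) = 2 - 110 = -108)
(84 + B)/(53 + T) = (84 - 389)/(53 - 108) = -305/(-55) = -305*(-1/55) = 61/11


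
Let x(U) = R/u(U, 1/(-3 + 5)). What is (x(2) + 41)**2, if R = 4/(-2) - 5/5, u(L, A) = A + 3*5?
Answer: 1600225/961 ≈ 1665.2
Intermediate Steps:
u(L, A) = 15 + A (u(L, A) = A + 15 = 15 + A)
R = -3 (R = 4*(-1/2) - 5*1/5 = -2 - 1 = -3)
x(U) = -6/31 (x(U) = -3/(15 + 1/(-3 + 5)) = -3/(15 + 1/2) = -3/31/2 = -3*2/31 = -6/31)
(x(2) + 41)**2 = (-6/31 + 41)**2 = (1265/31)**2 = 1600225/961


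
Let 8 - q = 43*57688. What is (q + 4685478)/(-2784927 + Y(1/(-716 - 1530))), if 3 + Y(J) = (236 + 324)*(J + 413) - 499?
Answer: -2476104946/2868309607 ≈ -0.86326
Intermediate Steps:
q = -2480576 (q = 8 - 43*57688 = 8 - 1*2480584 = 8 - 2480584 = -2480576)
Y(J) = 230778 + 560*J (Y(J) = -3 + ((236 + 324)*(J + 413) - 499) = -3 + (560*(413 + J) - 499) = -3 + ((231280 + 560*J) - 499) = -3 + (230781 + 560*J) = 230778 + 560*J)
(q + 4685478)/(-2784927 + Y(1/(-716 - 1530))) = (-2480576 + 4685478)/(-2784927 + (230778 + 560/(-716 - 1530))) = 2204902/(-2784927 + (230778 + 560/(-2246))) = 2204902/(-2784927 + (230778 + 560*(-1/2246))) = 2204902/(-2784927 + (230778 - 280/1123)) = 2204902/(-2784927 + 259163414/1123) = 2204902/(-2868309607/1123) = 2204902*(-1123/2868309607) = -2476104946/2868309607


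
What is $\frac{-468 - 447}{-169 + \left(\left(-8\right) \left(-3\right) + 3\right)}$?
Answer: $\frac{915}{142} \approx 6.4437$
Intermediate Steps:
$\frac{-468 - 447}{-169 + \left(\left(-8\right) \left(-3\right) + 3\right)} = - \frac{915}{-169 + \left(24 + 3\right)} = - \frac{915}{-169 + 27} = - \frac{915}{-142} = \left(-915\right) \left(- \frac{1}{142}\right) = \frac{915}{142}$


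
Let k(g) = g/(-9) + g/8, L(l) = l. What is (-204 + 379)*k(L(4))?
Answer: 175/18 ≈ 9.7222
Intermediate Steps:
k(g) = g/72 (k(g) = g*(-⅑) + g*(⅛) = -g/9 + g/8 = g/72)
(-204 + 379)*k(L(4)) = (-204 + 379)*((1/72)*4) = 175*(1/18) = 175/18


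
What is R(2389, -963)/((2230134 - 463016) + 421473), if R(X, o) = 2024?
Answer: 2024/2188591 ≈ 0.00092480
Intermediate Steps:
R(2389, -963)/((2230134 - 463016) + 421473) = 2024/((2230134 - 463016) + 421473) = 2024/(1767118 + 421473) = 2024/2188591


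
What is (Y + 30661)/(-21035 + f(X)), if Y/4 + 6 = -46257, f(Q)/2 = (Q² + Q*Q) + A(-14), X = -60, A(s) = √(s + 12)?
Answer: 1024384285/44023233 + 308782*I*√2/44023233 ≈ 23.269 + 0.0099194*I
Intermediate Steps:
A(s) = √(12 + s)
f(Q) = 4*Q² + 2*I*√2 (f(Q) = 2*((Q² + Q*Q) + √(12 - 14)) = 2*((Q² + Q²) + √(-2)) = 2*(2*Q² + I*√2) = 4*Q² + 2*I*√2)
Y = -185052 (Y = -24 + 4*(-46257) = -24 - 185028 = -185052)
(Y + 30661)/(-21035 + f(X)) = (-185052 + 30661)/(-21035 + (4*(-60)² + 2*I*√2)) = -154391/(-21035 + (4*3600 + 2*I*√2)) = -154391/(-21035 + (14400 + 2*I*√2)) = -154391/(-6635 + 2*I*√2)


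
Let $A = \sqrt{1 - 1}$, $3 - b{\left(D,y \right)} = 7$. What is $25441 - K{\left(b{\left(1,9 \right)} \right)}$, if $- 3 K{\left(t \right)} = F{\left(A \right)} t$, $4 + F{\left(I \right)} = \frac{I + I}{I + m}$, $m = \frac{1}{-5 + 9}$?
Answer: $\frac{76339}{3} \approx 25446.0$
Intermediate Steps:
$m = \frac{1}{4} \approx 0.25$
$b{\left(D,y \right)} = -4$ ($b{\left(D,y \right)} = 3 - 7 = -4$)
$A = 0$ ($A = \sqrt{0} = 0$)
$F{\left(I \right)} = -4 + \frac{2 I}{\frac{1}{4} + I}$ ($F{\left(I \right)} = -4 + \frac{I + I}{I + \frac{1}{4}} = -4 + \frac{2 I}{\frac{1}{4} + I}$)
$K{\left(t \right)} = \frac{4 t}{3}$ ($K{\left(t \right)} = - \frac{\frac{4 \left(-1 - 0\right)}{1 + 4 \cdot 0} t}{3} = - \frac{\frac{4 \left(-1 + 0\right)}{1 + 0} t}{3} = - \frac{4 \cdot 1^{-1} \left(-1\right) t}{3} = - \frac{4 \cdot 1 \left(-1\right) t}{3} = - \frac{\left(-4\right) t}{3} = \frac{4 t}{3}$)
$25441 - K{\left(b{\left(1,9 \right)} \right)} = 25441 - \frac{4}{3} \left(-4\right) = 25441 - - \frac{16}{3} = 25441 + \frac{16}{3} = \frac{76339}{3}$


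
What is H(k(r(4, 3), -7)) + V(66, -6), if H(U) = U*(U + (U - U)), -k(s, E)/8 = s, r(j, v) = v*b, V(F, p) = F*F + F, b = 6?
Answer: 25158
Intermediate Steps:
V(F, p) = F + F² (V(F, p) = F² + F = F + F²)
r(j, v) = 6*v (r(j, v) = v*6 = 6*v)
k(s, E) = -8*s
H(U) = U² (H(U) = U*(U + 0) = U*U = U²)
H(k(r(4, 3), -7)) + V(66, -6) = (-48*3)² + 66*(1 + 66) = (-8*18)² + 66*67 = (-144)² + 4422 = 20736 + 4422 = 25158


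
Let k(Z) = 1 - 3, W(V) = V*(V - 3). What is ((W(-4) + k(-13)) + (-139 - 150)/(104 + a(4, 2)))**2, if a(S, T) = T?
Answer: 6086089/11236 ≈ 541.66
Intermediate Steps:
W(V) = V*(-3 + V)
k(Z) = -2
((W(-4) + k(-13)) + (-139 - 150)/(104 + a(4, 2)))**2 = ((-4*(-3 - 4) - 2) + (-139 - 150)/(104 + 2))**2 = ((-4*(-7) - 2) - 289/106)**2 = ((28 - 2) - 289*1/106)**2 = (26 - 289/106)**2 = (2467/106)**2 = 6086089/11236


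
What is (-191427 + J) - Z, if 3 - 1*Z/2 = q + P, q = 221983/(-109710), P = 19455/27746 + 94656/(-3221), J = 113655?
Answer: -190799360263651364/2451191999715 ≈ -77839.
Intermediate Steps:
P = -2563660821/89369866 (P = 19455*(1/27746) + 94656*(-1/3221) = 19455/27746 - 94656/3221 = -2563660821/89369866 ≈ -28.686)
q = -221983/109710 (q = 221983*(-1/109710) = -221983/109710 ≈ -2.0234)
Z = 165256061816384/2451191999715 (Z = 6 - 2*(-221983/109710 - 2563660821/89369866) = 6 - 2*(-75274454909047/2451191999715) = 6 + 150548909818094/2451191999715 = 165256061816384/2451191999715 ≈ 67.419)
(-191427 + J) - Z = (-191427 + 113655) - 1*165256061816384/2451191999715 = -77772 - 165256061816384/2451191999715 = -190799360263651364/2451191999715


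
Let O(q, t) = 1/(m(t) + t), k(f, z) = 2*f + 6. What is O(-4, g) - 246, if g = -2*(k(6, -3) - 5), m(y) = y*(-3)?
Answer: -12791/52 ≈ -245.98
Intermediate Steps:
m(y) = -3*y
k(f, z) = 6 + 2*f
g = -26 (g = -2*((6 + 2*6) - 5) = -2*((6 + 12) - 5) = -2*(18 - 5) = -2*13 = -26)
O(q, t) = -1/(2*t) (O(q, t) = 1/(-3*t + t) = 1/(-2*t) = -1/(2*t))
O(-4, g) - 246 = -1/2/(-26) - 246 = -1/2*(-1/26) - 246 = 1/52 - 246 = -12791/52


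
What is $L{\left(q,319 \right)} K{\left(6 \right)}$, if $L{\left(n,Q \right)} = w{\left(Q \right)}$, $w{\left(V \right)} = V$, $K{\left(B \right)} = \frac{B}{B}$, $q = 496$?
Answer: $319$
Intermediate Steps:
$K{\left(B \right)} = 1$
$L{\left(n,Q \right)} = Q$
$L{\left(q,319 \right)} K{\left(6 \right)} = 319 \cdot 1 = 319$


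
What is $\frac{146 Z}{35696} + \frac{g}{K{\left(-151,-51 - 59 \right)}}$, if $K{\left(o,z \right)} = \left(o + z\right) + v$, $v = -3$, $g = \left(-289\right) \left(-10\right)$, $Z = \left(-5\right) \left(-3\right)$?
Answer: $- \frac{6411455}{588984} \approx -10.886$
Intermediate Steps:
$Z = 15$
$g = 2890$
$K{\left(o,z \right)} = -3 + o + z$ ($K{\left(o,z \right)} = \left(o + z\right) - 3 = -3 + o + z$)
$\frac{146 Z}{35696} + \frac{g}{K{\left(-151,-51 - 59 \right)}} = \frac{146 \cdot 15}{35696} + \frac{2890}{-3 - 151 - 110} = 2190 \cdot \frac{1}{35696} + \frac{2890}{-3 - 151 - 110} = \frac{1095}{17848} + \frac{2890}{-264} = \frac{1095}{17848} + 2890 \left(- \frac{1}{264}\right) = \frac{1095}{17848} - \frac{1445}{132} = - \frac{6411455}{588984}$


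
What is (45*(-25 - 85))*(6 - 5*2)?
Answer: 19800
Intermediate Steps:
(45*(-25 - 85))*(6 - 5*2) = (45*(-110))*(6 - 10) = -4950*(-4) = 19800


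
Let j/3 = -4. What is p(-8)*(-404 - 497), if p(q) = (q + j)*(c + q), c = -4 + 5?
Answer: -126140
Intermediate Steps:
j = -12 (j = 3*(-4) = -12)
c = 1
p(q) = (1 + q)*(-12 + q) (p(q) = (q - 12)*(1 + q) = (-12 + q)*(1 + q) = (1 + q)*(-12 + q))
p(-8)*(-404 - 497) = (-12 + (-8)**2 - 11*(-8))*(-404 - 497) = (-12 + 64 + 88)*(-901) = 140*(-901) = -126140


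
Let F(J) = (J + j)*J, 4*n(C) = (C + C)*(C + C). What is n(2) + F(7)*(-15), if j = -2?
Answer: -521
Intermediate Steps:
n(C) = C² (n(C) = ((C + C)*(C + C))/4 = ((2*C)*(2*C))/4 = (4*C²)/4 = C²)
F(J) = J*(-2 + J) (F(J) = (J - 2)*J = (-2 + J)*J = J*(-2 + J))
n(2) + F(7)*(-15) = 2² + (7*(-2 + 7))*(-15) = 4 + (7*5)*(-15) = 4 + 35*(-15) = 4 - 525 = -521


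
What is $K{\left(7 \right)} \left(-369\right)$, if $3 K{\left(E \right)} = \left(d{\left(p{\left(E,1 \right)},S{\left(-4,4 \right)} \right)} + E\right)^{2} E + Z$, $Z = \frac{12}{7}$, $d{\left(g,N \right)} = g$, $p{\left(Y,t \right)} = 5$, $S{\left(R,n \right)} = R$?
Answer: $- \frac{869364}{7} \approx -1.2419 \cdot 10^{5}$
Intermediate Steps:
$Z = \frac{12}{7}$ ($Z = 12 \cdot \frac{1}{7} = \frac{12}{7} \approx 1.7143$)
$K{\left(E \right)} = \frac{4}{7} + \frac{E \left(5 + E\right)^{2}}{3}$ ($K{\left(E \right)} = \frac{\left(5 + E\right)^{2} E + \frac{12}{7}}{3} = \frac{E \left(5 + E\right)^{2} + \frac{12}{7}}{3} = \frac{\frac{12}{7} + E \left(5 + E\right)^{2}}{3} = \frac{4}{7} + \frac{E \left(5 + E\right)^{2}}{3}$)
$K{\left(7 \right)} \left(-369\right) = \left(\frac{4}{7} + \frac{1}{3} \cdot 7 \left(5 + 7\right)^{2}\right) \left(-369\right) = \left(\frac{4}{7} + \frac{1}{3} \cdot 7 \cdot 12^{2}\right) \left(-369\right) = \left(\frac{4}{7} + \frac{1}{3} \cdot 7 \cdot 144\right) \left(-369\right) = \left(\frac{4}{7} + 336\right) \left(-369\right) = \frac{2356}{7} \left(-369\right) = - \frac{869364}{7}$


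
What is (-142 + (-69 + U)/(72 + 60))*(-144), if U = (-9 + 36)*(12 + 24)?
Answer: 214092/11 ≈ 19463.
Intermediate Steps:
U = 972 (U = 27*36 = 972)
(-142 + (-69 + U)/(72 + 60))*(-144) = (-142 + (-69 + 972)/(72 + 60))*(-144) = (-142 + 903/132)*(-144) = (-142 + 903*(1/132))*(-144) = (-142 + 301/44)*(-144) = -5947/44*(-144) = 214092/11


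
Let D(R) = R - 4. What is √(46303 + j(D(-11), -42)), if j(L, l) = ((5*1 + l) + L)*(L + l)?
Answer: √49267 ≈ 221.96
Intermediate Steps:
D(R) = -4 + R
j(L, l) = (L + l)*(5 + L + l) (j(L, l) = ((5 + l) + L)*(L + l) = (5 + L + l)*(L + l) = (L + l)*(5 + L + l))
√(46303 + j(D(-11), -42)) = √(46303 + ((-4 - 11)² + (-42)² + 5*(-4 - 11) + 5*(-42) + 2*(-4 - 11)*(-42))) = √(46303 + ((-15)² + 1764 + 5*(-15) - 210 + 2*(-15)*(-42))) = √(46303 + (225 + 1764 - 75 - 210 + 1260)) = √(46303 + 2964) = √49267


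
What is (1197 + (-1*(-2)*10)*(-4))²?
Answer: 1247689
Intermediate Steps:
(1197 + (-1*(-2)*10)*(-4))² = (1197 + (2*10)*(-4))² = (1197 + 20*(-4))² = (1197 - 80)² = 1117² = 1247689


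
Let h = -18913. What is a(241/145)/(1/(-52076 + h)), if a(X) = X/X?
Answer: -70989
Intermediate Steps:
a(X) = 1
a(241/145)/(1/(-52076 + h)) = 1/1/(-52076 - 18913) = 1/1/(-70989) = 1/(-1/70989) = 1*(-70989) = -70989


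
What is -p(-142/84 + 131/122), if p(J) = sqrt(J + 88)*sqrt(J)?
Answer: -2*I*sqrt(22107755)/1281 ≈ -7.341*I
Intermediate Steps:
p(J) = sqrt(J)*sqrt(88 + J) (p(J) = sqrt(88 + J)*sqrt(J) = sqrt(J)*sqrt(88 + J))
-p(-142/84 + 131/122) = -sqrt(-142/84 + 131/122)*sqrt(88 + (-142/84 + 131/122)) = -sqrt(-142*1/84 + 131*(1/122))*sqrt(88 + (-142*1/84 + 131*(1/122))) = -sqrt(-71/42 + 131/122)*sqrt(88 + (-71/42 + 131/122)) = -sqrt(-790/1281)*sqrt(88 - 790/1281) = -I*sqrt(1011990)/1281*sqrt(111938/1281) = -I*sqrt(1011990)/1281*sqrt(143392578)/1281 = -2*I*sqrt(22107755)/1281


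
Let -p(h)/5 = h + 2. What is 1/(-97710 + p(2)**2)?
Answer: -1/97310 ≈ -1.0276e-5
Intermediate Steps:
p(h) = -10 - 5*h (p(h) = -5*(h + 2) = -5*(2 + h) = -10 - 5*h)
1/(-97710 + p(2)**2) = 1/(-97710 + (-10 - 5*2)**2) = 1/(-97710 + (-10 - 10)**2) = 1/(-97710 + (-20)**2) = 1/(-97710 + 400) = 1/(-97310) = -1/97310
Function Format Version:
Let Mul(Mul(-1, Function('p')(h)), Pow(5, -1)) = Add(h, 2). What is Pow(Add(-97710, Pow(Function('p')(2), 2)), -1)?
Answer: Rational(-1, 97310) ≈ -1.0276e-5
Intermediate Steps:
Function('p')(h) = Add(-10, Mul(-5, h)) (Function('p')(h) = Mul(-5, Add(h, 2)) = Mul(-5, Add(2, h)) = Add(-10, Mul(-5, h)))
Pow(Add(-97710, Pow(Function('p')(2), 2)), -1) = Pow(Add(-97710, Pow(Add(-10, Mul(-5, 2)), 2)), -1) = Pow(Add(-97710, Pow(Add(-10, -10), 2)), -1) = Pow(Add(-97710, Pow(-20, 2)), -1) = Pow(Add(-97710, 400), -1) = Pow(-97310, -1) = Rational(-1, 97310)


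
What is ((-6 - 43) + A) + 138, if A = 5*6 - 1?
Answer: 118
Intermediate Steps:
A = 29 (A = 30 - 1 = 29)
((-6 - 43) + A) + 138 = ((-6 - 43) + 29) + 138 = (-49 + 29) + 138 = -20 + 138 = 118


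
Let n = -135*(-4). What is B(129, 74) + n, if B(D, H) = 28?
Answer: 568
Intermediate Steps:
n = 540 (n = -27*(-20) = 540)
B(129, 74) + n = 28 + 540 = 568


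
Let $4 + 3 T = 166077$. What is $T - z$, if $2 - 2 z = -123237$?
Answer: $- \frac{37571}{6} \approx -6261.8$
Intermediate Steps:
$z = \frac{123239}{2}$ ($z = 1 - - \frac{123237}{2} = 1 + \frac{123237}{2} = \frac{123239}{2} \approx 61620.0$)
$T = \frac{166073}{3}$ ($T = - \frac{4}{3} + \frac{1}{3} \cdot 166077 = - \frac{4}{3} + 55359 = \frac{166073}{3} \approx 55358.0$)
$T - z = \frac{166073}{3} - \frac{123239}{2} = - \frac{37571}{6}$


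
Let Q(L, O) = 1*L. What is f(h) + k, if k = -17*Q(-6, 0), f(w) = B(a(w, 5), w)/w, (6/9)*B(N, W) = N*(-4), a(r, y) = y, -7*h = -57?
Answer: 1868/19 ≈ 98.316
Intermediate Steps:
h = 57/7 (h = -⅐*(-57) = 57/7 ≈ 8.1429)
B(N, W) = -6*N (B(N, W) = 3*(N*(-4))/2 = 3*(-4*N)/2 = -6*N)
Q(L, O) = L
f(w) = -30/w (f(w) = (-6*5)/w = -30/w)
k = 102 (k = -17*(-6) = 102)
f(h) + k = -30/57/7 + 102 = -30*7/57 + 102 = -70/19 + 102 = 1868/19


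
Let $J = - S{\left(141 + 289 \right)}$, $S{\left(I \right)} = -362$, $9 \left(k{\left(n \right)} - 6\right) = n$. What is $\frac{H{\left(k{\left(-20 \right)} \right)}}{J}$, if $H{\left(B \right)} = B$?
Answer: $\frac{17}{1629} \approx 0.010436$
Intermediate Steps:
$k{\left(n \right)} = 6 + \frac{n}{9}$
$J = 362$ ($J = \left(-1\right) \left(-362\right) = 362$)
$\frac{H{\left(k{\left(-20 \right)} \right)}}{J} = \frac{6 + \frac{1}{9} \left(-20\right)}{362} = \left(6 - \frac{20}{9}\right) \frac{1}{362} = \frac{34}{9} \cdot \frac{1}{362} = \frac{17}{1629}$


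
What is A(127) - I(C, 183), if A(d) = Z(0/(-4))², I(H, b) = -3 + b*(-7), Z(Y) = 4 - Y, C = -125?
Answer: 1300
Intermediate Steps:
I(H, b) = -3 - 7*b
A(d) = 16 (A(d) = (4 - 0/(-4))² = (4 - 0*(-1)/4)² = (4 - 1*0)² = (4 + 0)² = 4² = 16)
A(127) - I(C, 183) = 16 - (-3 - 7*183) = 16 - (-3 - 1281) = 16 - 1*(-1284) = 16 + 1284 = 1300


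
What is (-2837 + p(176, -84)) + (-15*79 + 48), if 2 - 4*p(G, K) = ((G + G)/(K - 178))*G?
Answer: -1025569/262 ≈ -3914.4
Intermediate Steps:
p(G, K) = ½ - G²/(2*(-178 + K)) (p(G, K) = ½ - (G + G)/(K - 178)*G/4 = ½ - (2*G)/(-178 + K)*G/4 = ½ - 2*G/(-178 + K)*G/4 = ½ - G²/(2*(-178 + K)))
(-2837 + p(176, -84)) + (-15*79 + 48) = (-2837 + (-178 - 84 - 1*176²)/(2*(-178 - 84))) + (-15*79 + 48) = (-2837 + (½)*(-178 - 84 - 1*30976)/(-262)) + (-1185 + 48) = (-2837 + (½)*(-1/262)*(-178 - 84 - 30976)) - 1137 = (-2837 + (½)*(-1/262)*(-31238)) - 1137 = (-2837 + 15619/262) - 1137 = -727675/262 - 1137 = -1025569/262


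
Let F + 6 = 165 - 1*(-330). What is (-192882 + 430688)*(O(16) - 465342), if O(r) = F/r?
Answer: -885230813649/8 ≈ -1.1065e+11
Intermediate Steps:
F = 489 (F = -6 + (165 - 1*(-330)) = -6 + (165 + 330) = -6 + 495 = 489)
O(r) = 489/r
(-192882 + 430688)*(O(16) - 465342) = (-192882 + 430688)*(489/16 - 465342) = 237806*(489*(1/16) - 465342) = 237806*(489/16 - 465342) = 237806*(-7444983/16) = -885230813649/8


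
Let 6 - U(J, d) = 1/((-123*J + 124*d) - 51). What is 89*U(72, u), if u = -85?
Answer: 10384787/19447 ≈ 534.00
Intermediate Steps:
U(J, d) = 6 - 1/(-51 - 123*J + 124*d) (U(J, d) = 6 - 1/((-123*J + 124*d) - 51) = 6 - 1/(-51 - 123*J + 124*d))
89*U(72, u) = 89*((307 - 744*(-85) + 738*72)/(51 - 124*(-85) + 123*72)) = 89*((307 + 63240 + 53136)/(51 + 10540 + 8856)) = 89*(116683/19447) = 10384787/19447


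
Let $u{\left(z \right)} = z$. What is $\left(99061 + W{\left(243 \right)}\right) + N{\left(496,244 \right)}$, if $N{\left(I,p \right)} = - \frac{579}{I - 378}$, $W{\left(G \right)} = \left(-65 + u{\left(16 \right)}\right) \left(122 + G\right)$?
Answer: $\frac{9578189}{118} \approx 81171.0$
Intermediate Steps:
$W{\left(G \right)} = -5978 - 49 G$ ($W{\left(G \right)} = \left(-65 + 16\right) \left(122 + G\right) = - 49 \left(122 + G\right) = -5978 - 49 G$)
$N{\left(I,p \right)} = - \frac{579}{-378 + I}$
$\left(99061 + W{\left(243 \right)}\right) + N{\left(496,244 \right)} = \left(99061 - 17885\right) - \frac{579}{-378 + 496} = \left(99061 - 17885\right) - \frac{579}{118} = 81176 - \frac{579}{118} = \frac{9578189}{118}$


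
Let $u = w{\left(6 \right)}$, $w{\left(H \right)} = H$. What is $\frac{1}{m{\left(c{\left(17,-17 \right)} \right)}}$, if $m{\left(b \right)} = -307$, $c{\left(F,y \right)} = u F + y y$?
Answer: $- \frac{1}{307} \approx -0.0032573$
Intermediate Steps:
$u = 6$
$c{\left(F,y \right)} = y^{2} + 6 F$ ($c{\left(F,y \right)} = 6 F + y y = 6 F + y^{2} = y^{2} + 6 F$)
$\frac{1}{m{\left(c{\left(17,-17 \right)} \right)}} = \frac{1}{-307} = - \frac{1}{307}$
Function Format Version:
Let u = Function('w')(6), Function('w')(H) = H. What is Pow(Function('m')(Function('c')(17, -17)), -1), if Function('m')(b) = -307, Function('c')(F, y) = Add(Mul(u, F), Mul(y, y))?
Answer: Rational(-1, 307) ≈ -0.0032573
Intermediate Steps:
u = 6
Function('c')(F, y) = Add(Pow(y, 2), Mul(6, F)) (Function('c')(F, y) = Add(Mul(6, F), Mul(y, y)) = Add(Mul(6, F), Pow(y, 2)) = Add(Pow(y, 2), Mul(6, F)))
Pow(Function('m')(Function('c')(17, -17)), -1) = Pow(-307, -1) = Rational(-1, 307)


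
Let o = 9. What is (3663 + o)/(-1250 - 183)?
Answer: -3672/1433 ≈ -2.5625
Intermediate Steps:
(3663 + o)/(-1250 - 183) = (3663 + 9)/(-1250 - 183) = 3672/(-1433) = 3672*(-1/1433) = -3672/1433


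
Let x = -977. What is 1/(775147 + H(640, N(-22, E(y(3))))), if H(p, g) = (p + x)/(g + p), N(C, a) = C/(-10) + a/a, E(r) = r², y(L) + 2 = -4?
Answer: 3216/2492871067 ≈ 1.2901e-6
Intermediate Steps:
y(L) = -6 (y(L) = -2 - 4 = -6)
N(C, a) = 1 - C/10 (N(C, a) = C*(-⅒) + 1 = -C/10 + 1 = 1 - C/10)
H(p, g) = (-977 + p)/(g + p) (H(p, g) = (p - 977)/(g + p) = (-977 + p)/(g + p))
1/(775147 + H(640, N(-22, E(y(3))))) = 1/(775147 + (-977 + 640)/((1 - ⅒*(-22)) + 640)) = 1/(775147 - 337/((1 + 11/5) + 640)) = 1/(775147 - 337/(16/5 + 640)) = 1/(775147 - 337/(3216/5)) = 1/(775147 + (5/3216)*(-337)) = 1/(775147 - 1685/3216) = 1/(2492871067/3216) = 3216/2492871067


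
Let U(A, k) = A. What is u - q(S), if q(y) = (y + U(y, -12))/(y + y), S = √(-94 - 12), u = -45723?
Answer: -45724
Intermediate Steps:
S = I*√106 (S = √(-106) = I*√106 ≈ 10.296*I)
q(y) = 1 (q(y) = (y + y)/(y + y) = (2*y)/((2*y)) = (2*y)*(1/(2*y)) = 1)
u - q(S) = -45723 - 1*1 = -45723 - 1 = -45724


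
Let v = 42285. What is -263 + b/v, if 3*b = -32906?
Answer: -33395771/126855 ≈ -263.26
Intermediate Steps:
b = -32906/3 (b = (1/3)*(-32906) = -32906/3 ≈ -10969.)
-263 + b/v = -263 - 32906/3/42285 = -263 - 32906/3*1/42285 = -263 - 32906/126855 = -33395771/126855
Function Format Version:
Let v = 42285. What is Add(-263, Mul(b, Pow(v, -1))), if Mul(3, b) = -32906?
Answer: Rational(-33395771, 126855) ≈ -263.26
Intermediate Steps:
b = Rational(-32906, 3) (b = Mul(Rational(1, 3), -32906) = Rational(-32906, 3) ≈ -10969.)
Add(-263, Mul(b, Pow(v, -1))) = Add(-263, Mul(Rational(-32906, 3), Pow(42285, -1))) = Add(-263, Mul(Rational(-32906, 3), Rational(1, 42285))) = Add(-263, Rational(-32906, 126855)) = Rational(-33395771, 126855)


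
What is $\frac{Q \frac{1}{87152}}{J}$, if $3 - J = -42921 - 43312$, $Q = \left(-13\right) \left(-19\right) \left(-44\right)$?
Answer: $- \frac{209}{144531536} \approx -1.4461 \cdot 10^{-6}$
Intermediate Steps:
$Q = -10868$ ($Q = 247 \left(-44\right) = -10868$)
$J = 86236$ ($J = 3 - \left(-42921 - 43312\right) = 3 - -86233 = 3 + 86233 = 86236$)
$\frac{Q \frac{1}{87152}}{J} = \frac{\left(-10868\right) \frac{1}{87152}}{86236} = \left(-10868\right) \frac{1}{87152} \cdot \frac{1}{86236} = \left(- \frac{209}{1676}\right) \frac{1}{86236} = - \frac{209}{144531536}$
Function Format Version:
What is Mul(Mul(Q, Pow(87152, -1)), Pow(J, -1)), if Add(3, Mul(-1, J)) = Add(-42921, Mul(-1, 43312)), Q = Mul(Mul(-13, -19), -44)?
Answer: Rational(-209, 144531536) ≈ -1.4461e-6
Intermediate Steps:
Q = -10868 (Q = Mul(247, -44) = -10868)
J = 86236 (J = Add(3, Mul(-1, Add(-42921, Mul(-1, 43312)))) = Add(3, Mul(-1, Add(-42921, -43312))) = Add(3, Mul(-1, -86233)) = Add(3, 86233) = 86236)
Mul(Mul(Q, Pow(87152, -1)), Pow(J, -1)) = Mul(Mul(-10868, Pow(87152, -1)), Pow(86236, -1)) = Mul(Mul(-10868, Rational(1, 87152)), Rational(1, 86236)) = Mul(Rational(-209, 1676), Rational(1, 86236)) = Rational(-209, 144531536)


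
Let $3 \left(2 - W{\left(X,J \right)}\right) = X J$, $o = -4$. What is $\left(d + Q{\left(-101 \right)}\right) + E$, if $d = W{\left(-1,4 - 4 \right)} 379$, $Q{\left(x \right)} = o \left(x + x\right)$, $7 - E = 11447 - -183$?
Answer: $-10057$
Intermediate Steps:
$E = -11623$ ($E = 7 - \left(11447 - -183\right) = 7 - \left(11447 + 183\right) = 7 - 11630 = -11623$)
$Q{\left(x \right)} = - 8 x$ ($Q{\left(x \right)} = - 4 \left(x + x\right) = - 4 \cdot 2 x = - 8 x$)
$W{\left(X,J \right)} = 2 - \frac{J X}{3}$ ($W{\left(X,J \right)} = 2 - \frac{X J}{3} = 2 - \frac{J X}{3}$)
$d = 758$ ($d = \left(2 - \frac{1}{3} \left(4 - 4\right) \left(-1\right)\right) 379 = \left(2 - 0 \left(-1\right)\right) 379 = \left(2 + 0\right) 379 = 2 \cdot 379 = 758$)
$\left(d + Q{\left(-101 \right)}\right) + E = \left(758 - -808\right) - 11623 = \left(758 + 808\right) - 11623 = 1566 - 11623 = -10057$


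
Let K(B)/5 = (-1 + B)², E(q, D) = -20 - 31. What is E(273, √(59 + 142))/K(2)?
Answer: -51/5 ≈ -10.200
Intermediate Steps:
E(q, D) = -51
K(B) = 5*(-1 + B)²
E(273, √(59 + 142))/K(2) = -51*1/(5*(-1 + 2)²) = -51/(5*1²) = -51/(5*1) = -51/5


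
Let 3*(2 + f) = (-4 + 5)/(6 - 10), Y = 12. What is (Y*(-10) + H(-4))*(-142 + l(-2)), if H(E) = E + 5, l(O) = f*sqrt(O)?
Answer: 16898 + 2975*I*sqrt(2)/12 ≈ 16898.0 + 350.61*I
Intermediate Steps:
f = -25/12 (f = -2 + ((-4 + 5)/(6 - 10))/3 = -2 + (1/(-4))/3 = -2 + (1*(-1/4))/3 = -2 + (1/3)*(-1/4) = -2 - 1/12 = -25/12 ≈ -2.0833)
l(O) = -25*sqrt(O)/12
H(E) = 5 + E
(Y*(-10) + H(-4))*(-142 + l(-2)) = (12*(-10) + (5 - 4))*(-142 - 25*I*sqrt(2)/12) = (-120 + 1)*(-142 - 25*I*sqrt(2)/12) = -119*(-142 - 25*I*sqrt(2)/12) = 16898 + 2975*I*sqrt(2)/12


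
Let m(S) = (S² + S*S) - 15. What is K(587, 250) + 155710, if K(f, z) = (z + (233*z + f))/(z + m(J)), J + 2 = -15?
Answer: 126651317/813 ≈ 1.5578e+5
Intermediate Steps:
J = -17 (J = -2 - 15 = -17)
m(S) = -15 + 2*S² (m(S) = (S² + S²) - 15 = 2*S² - 15 = -15 + 2*S²)
K(f, z) = (f + 234*z)/(563 + z) (K(f, z) = (z + (233*z + f))/(z + (-15 + 2*(-17)²)) = (z + (f + 233*z))/(z + (-15 + 2*289)) = (f + 234*z)/(z + (-15 + 578)) = (f + 234*z)/(z + 563) = (f + 234*z)/(563 + z))
K(587, 250) + 155710 = (587 + 234*250)/(563 + 250) + 155710 = (587 + 58500)/813 + 155710 = (1/813)*59087 + 155710 = 59087/813 + 155710 = 126651317/813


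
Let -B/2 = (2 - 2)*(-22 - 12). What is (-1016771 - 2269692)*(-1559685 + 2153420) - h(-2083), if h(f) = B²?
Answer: -1951288109305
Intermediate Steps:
B = 0 (B = -2*(2 - 2)*(-22 - 12) = -0*(-34) = -2*0 = 0)
h(f) = 0 (h(f) = 0² = 0)
(-1016771 - 2269692)*(-1559685 + 2153420) - h(-2083) = (-1016771 - 2269692)*(-1559685 + 2153420) - 1*0 = -3286463*593735 + 0 = -1951288109305 + 0 = -1951288109305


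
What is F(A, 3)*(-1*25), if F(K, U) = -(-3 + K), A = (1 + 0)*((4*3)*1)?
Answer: 225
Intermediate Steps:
A = 12 (A = 1*(12*1) = 1*12 = 12)
F(K, U) = 3 - K
F(A, 3)*(-1*25) = (3 - 1*12)*(-1*25) = (3 - 12)*(-25) = -9*(-25) = 225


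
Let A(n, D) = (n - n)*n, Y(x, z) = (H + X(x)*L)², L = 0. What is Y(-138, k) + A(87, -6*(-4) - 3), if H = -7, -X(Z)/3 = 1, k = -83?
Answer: 49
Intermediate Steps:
X(Z) = -3 (X(Z) = -3*1 = -3)
Y(x, z) = 49 (Y(x, z) = (-7 - 3*0)² = (-7 + 0)² = (-7)² = 49)
A(n, D) = 0 (A(n, D) = 0*n = 0)
Y(-138, k) + A(87, -6*(-4) - 3) = 49 + 0 = 49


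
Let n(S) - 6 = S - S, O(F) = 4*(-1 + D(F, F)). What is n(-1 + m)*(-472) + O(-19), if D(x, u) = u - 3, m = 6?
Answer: -2924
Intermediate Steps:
D(x, u) = -3 + u
O(F) = -16 + 4*F (O(F) = 4*(-1 + (-3 + F)) = 4*(-4 + F) = -16 + 4*F)
n(S) = 6 (n(S) = 6 + (S - S) = 6 + 0 = 6)
n(-1 + m)*(-472) + O(-19) = 6*(-472) + (-16 + 4*(-19)) = -2832 + (-16 - 76) = -2832 - 92 = -2924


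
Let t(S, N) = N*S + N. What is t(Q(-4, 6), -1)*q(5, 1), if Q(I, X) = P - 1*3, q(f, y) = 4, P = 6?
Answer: -16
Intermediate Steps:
Q(I, X) = 3 (Q(I, X) = 6 - 1*3 = 6 - 3 = 3)
t(S, N) = N + N*S
t(Q(-4, 6), -1)*q(5, 1) = -(1 + 3)*4 = -1*4*4 = -4*4 = -16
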